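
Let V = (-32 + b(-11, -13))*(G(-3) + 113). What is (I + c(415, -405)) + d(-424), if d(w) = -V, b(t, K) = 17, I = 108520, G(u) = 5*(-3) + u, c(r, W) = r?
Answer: 110360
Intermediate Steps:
G(u) = -15 + u
V = -1425 (V = (-32 + 17)*((-15 - 3) + 113) = -15*(-18 + 113) = -15*95 = -1425)
d(w) = 1425 (d(w) = -1*(-1425) = 1425)
(I + c(415, -405)) + d(-424) = (108520 + 415) + 1425 = 108935 + 1425 = 110360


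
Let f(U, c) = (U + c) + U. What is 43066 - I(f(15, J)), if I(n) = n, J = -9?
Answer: 43045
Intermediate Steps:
f(U, c) = c + 2*U
43066 - I(f(15, J)) = 43066 - (-9 + 2*15) = 43066 - (-9 + 30) = 43066 - 1*21 = 43066 - 21 = 43045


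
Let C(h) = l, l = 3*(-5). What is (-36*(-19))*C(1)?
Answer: -10260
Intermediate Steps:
l = -15
C(h) = -15
(-36*(-19))*C(1) = -36*(-19)*(-15) = 684*(-15) = -10260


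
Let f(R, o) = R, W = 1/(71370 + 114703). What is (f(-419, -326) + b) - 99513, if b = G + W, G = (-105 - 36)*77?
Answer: -20614841596/186073 ≈ -1.1079e+5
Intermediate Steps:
G = -10857 (G = -141*77 = -10857)
W = 1/186073 ≈ 5.3742e-6
b = -2020194560/186073 (b = -10857 + 1/186073 = -2020194560/186073 ≈ -10857.)
(f(-419, -326) + b) - 99513 = (-419 - 2020194560/186073) - 99513 = -2098159147/186073 - 99513 = -20614841596/186073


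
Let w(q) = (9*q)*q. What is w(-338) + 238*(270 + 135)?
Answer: 1124586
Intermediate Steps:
w(q) = 9*q²
w(-338) + 238*(270 + 135) = 9*(-338)² + 238*(270 + 135) = 9*114244 + 238*405 = 1028196 + 96390 = 1124586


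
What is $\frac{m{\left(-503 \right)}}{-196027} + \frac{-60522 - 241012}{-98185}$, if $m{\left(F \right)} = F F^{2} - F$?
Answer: $\frac{12554428816858}{19246910995} \approx 652.28$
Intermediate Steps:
$m{\left(F \right)} = F^{3} - F$
$\frac{m{\left(-503 \right)}}{-196027} + \frac{-60522 - 241012}{-98185} = \frac{\left(-503\right)^{3} - -503}{-196027} + \frac{-60522 - 241012}{-98185} = \left(-127263527 + 503\right) \left(- \frac{1}{196027}\right) - - \frac{301534}{98185} = \left(-127263024\right) \left(- \frac{1}{196027}\right) + \frac{301534}{98185} = \frac{127263024}{196027} + \frac{301534}{98185} = \frac{12554428816858}{19246910995}$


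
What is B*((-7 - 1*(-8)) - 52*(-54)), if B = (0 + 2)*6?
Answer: 33708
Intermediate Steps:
B = 12 (B = 2*6 = 12)
B*((-7 - 1*(-8)) - 52*(-54)) = 12*((-7 - 1*(-8)) - 52*(-54)) = 12*((-7 + 8) + 2808) = 12*(1 + 2808) = 12*2809 = 33708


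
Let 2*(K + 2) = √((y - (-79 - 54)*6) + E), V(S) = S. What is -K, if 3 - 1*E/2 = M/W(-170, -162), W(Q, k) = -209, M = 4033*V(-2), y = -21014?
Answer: 2 - I*√886164598/418 ≈ 2.0 - 71.217*I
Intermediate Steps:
M = -8066 (M = 4033*(-2) = -8066)
E = -14878/209 (E = 6 - (-16132)/(-209) = 6 - (-16132)*(-1)/209 = 6 - 2*8066/209 = 6 - 16132/209 = -14878/209 ≈ -71.187)
K = -2 + I*√886164598/418 (K = -2 + √((-21014 - (-79 - 54)*6) - 14878/209)/2 = -2 + √((-21014 - (-133)*6) - 14878/209)/2 = -2 + √((-21014 - 1*(-798)) - 14878/209)/2 = -2 + √((-21014 + 798) - 14878/209)/2 = -2 + √(-20216 - 14878/209)/2 = -2 + √(-4240022/209)/2 = -2 + (I*√886164598/209)/2 = -2 + I*√886164598/418 ≈ -2.0 + 71.217*I)
-K = -(-2 + I*√886164598/418) = 2 - I*√886164598/418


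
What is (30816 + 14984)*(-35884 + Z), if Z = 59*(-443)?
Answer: -2840561800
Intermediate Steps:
Z = -26137
(30816 + 14984)*(-35884 + Z) = (30816 + 14984)*(-35884 - 26137) = 45800*(-62021) = -2840561800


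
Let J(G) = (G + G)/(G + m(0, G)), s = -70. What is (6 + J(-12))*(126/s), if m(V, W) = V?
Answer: -72/5 ≈ -14.400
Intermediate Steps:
J(G) = 2 (J(G) = (G + G)/(G + 0) = (2*G)/G = 2)
(6 + J(-12))*(126/s) = (6 + 2)*(126/(-70)) = 8*(126*(-1/70)) = 8*(-9/5) = -72/5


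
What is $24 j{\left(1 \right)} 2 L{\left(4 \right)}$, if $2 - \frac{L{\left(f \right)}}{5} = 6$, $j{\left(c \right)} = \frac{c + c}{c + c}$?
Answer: $-960$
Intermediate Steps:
$j{\left(c \right)} = 1$ ($j{\left(c \right)} = \frac{2 c}{2 c} = 2 c \frac{1}{2 c} = 1$)
$L{\left(f \right)} = -20$ ($L{\left(f \right)} = 10 - 30 = -20$)
$24 j{\left(1 \right)} 2 L{\left(4 \right)} = 24 \cdot 1 \cdot 2 \left(-20\right) = 24 \cdot 2 \left(-20\right) = 24 \left(-40\right) = -960$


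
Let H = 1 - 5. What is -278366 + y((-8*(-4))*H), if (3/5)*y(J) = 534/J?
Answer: -17815869/64 ≈ -2.7837e+5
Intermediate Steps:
H = -4
y(J) = 890/J (y(J) = 5*(534/J)/3 = 890/J)
-278366 + y((-8*(-4))*H) = -278366 + 890/((-8*(-4)*(-4))) = -278366 + 890/((32*(-4))) = -278366 + 890/(-128) = -278366 + 890*(-1/128) = -278366 - 445/64 = -17815869/64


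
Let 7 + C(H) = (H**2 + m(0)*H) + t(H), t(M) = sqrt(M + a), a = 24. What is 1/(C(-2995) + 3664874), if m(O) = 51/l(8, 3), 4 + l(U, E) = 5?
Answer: 12482147/155803993732580 - I*sqrt(2971)/155803993732580 ≈ 8.0114e-8 - 3.4984e-13*I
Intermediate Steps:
t(M) = sqrt(24 + M) (t(M) = sqrt(M + 24) = sqrt(24 + M))
l(U, E) = 1 (l(U, E) = -4 + 5 = 1)
m(O) = 51 (m(O) = 51/1 = 51*1 = 51)
C(H) = -7 + H**2 + sqrt(24 + H) + 51*H (C(H) = -7 + ((H**2 + 51*H) + sqrt(24 + H)) = -7 + (H**2 + sqrt(24 + H) + 51*H) = -7 + H**2 + sqrt(24 + H) + 51*H)
1/(C(-2995) + 3664874) = 1/((-7 + (-2995)**2 + sqrt(24 - 2995) + 51*(-2995)) + 3664874) = 1/((-7 + 8970025 + sqrt(-2971) - 152745) + 3664874) = 1/((-7 + 8970025 + I*sqrt(2971) - 152745) + 3664874) = 1/((8817273 + I*sqrt(2971)) + 3664874) = 1/(12482147 + I*sqrt(2971))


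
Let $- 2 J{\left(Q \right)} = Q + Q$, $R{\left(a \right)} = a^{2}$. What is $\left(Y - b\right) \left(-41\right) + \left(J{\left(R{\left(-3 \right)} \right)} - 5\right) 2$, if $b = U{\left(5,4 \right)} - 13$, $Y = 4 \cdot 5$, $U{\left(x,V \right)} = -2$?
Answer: $-1463$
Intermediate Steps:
$Y = 20$
$J{\left(Q \right)} = - Q$ ($J{\left(Q \right)} = - \frac{Q + Q}{2} = - \frac{2 Q}{2} = - Q$)
$b = -15$ ($b = -2 - 13 = -15$)
$\left(Y - b\right) \left(-41\right) + \left(J{\left(R{\left(-3 \right)} \right)} - 5\right) 2 = \left(20 - -15\right) \left(-41\right) + \left(- \left(-3\right)^{2} - 5\right) 2 = \left(20 + 15\right) \left(-41\right) + \left(\left(-1\right) 9 - 5\right) 2 = 35 \left(-41\right) + \left(-9 - 5\right) 2 = -1435 - 28 = -1463$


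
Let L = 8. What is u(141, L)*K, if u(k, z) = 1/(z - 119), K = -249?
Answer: 83/37 ≈ 2.2432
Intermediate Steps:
u(k, z) = 1/(-119 + z)
u(141, L)*K = -249/(-119 + 8) = -249/(-111) = -1/111*(-249) = 83/37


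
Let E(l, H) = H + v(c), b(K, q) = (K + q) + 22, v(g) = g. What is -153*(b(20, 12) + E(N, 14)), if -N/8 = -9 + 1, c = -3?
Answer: -9945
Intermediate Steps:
N = 64 (N = -8*(-9 + 1) = -8*(-8) = 64)
b(K, q) = 22 + K + q
E(l, H) = -3 + H (E(l, H) = H - 3 = -3 + H)
-153*(b(20, 12) + E(N, 14)) = -153*((22 + 20 + 12) + (-3 + 14)) = -153*(54 + 11) = -153*65 = -9945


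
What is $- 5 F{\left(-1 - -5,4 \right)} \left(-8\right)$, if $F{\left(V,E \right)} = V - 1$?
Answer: $120$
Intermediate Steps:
$F{\left(V,E \right)} = -1 + V$
$- 5 F{\left(-1 - -5,4 \right)} \left(-8\right) = - 5 \left(-1 - -4\right) \left(-8\right) = - 5 \left(-1 + \left(-1 + 5\right)\right) \left(-8\right) = - 5 \left(-1 + 4\right) \left(-8\right) = \left(-5\right) 3 \left(-8\right) = \left(-15\right) \left(-8\right) = 120$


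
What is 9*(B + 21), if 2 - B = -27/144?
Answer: 3339/16 ≈ 208.69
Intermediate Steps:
B = 35/16 (B = 2 - (-27)/144 = 2 - 1*(-3/16) = 2 + 3/16 = 35/16 ≈ 2.1875)
9*(B + 21) = 9*(35/16 + 21) = 9*(371/16) = 3339/16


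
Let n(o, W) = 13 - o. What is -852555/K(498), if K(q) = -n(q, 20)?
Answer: -170511/97 ≈ -1757.8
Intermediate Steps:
K(q) = -13 + q (K(q) = -(13 - q) = -13 + q)
-852555/K(498) = -852555/(-13 + 498) = -852555/485 = -852555*1/485 = -170511/97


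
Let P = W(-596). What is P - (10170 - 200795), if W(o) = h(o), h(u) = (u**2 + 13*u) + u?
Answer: 537497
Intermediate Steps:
h(u) = u**2 + 14*u
W(o) = o*(14 + o)
P = 346872 (P = -596*(14 - 596) = -596*(-582) = 346872)
P - (10170 - 200795) = 346872 - (10170 - 200795) = 346872 - 1*(-190625) = 346872 + 190625 = 537497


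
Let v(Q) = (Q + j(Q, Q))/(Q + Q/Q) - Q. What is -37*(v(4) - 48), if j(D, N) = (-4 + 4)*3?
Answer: 9472/5 ≈ 1894.4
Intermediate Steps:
j(D, N) = 0 (j(D, N) = 0*3 = 0)
v(Q) = -Q + Q/(1 + Q) (v(Q) = (Q + 0)/(Q + Q/Q) - Q = Q/(Q + 1) - Q = Q/(1 + Q) - Q = -Q + Q/(1 + Q))
-37*(v(4) - 48) = -37*(-1*4²/(1 + 4) - 48) = -37*(-1*16/5 - 48) = -37*(-1*16*⅕ - 48) = -37*(-16/5 - 48) = -37*(-256/5) = 9472/5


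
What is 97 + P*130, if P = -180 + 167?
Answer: -1593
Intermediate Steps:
P = -13
97 + P*130 = 97 - 13*130 = 97 - 1690 = -1593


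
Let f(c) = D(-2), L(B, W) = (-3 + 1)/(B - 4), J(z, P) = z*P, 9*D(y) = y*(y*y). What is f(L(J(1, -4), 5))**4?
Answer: 4096/6561 ≈ 0.62430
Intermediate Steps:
D(y) = y**3/9 (D(y) = (y*(y*y))/9 = (y*y**2)/9 = y**3/9)
J(z, P) = P*z
L(B, W) = -2/(-4 + B)
f(c) = -8/9 (f(c) = (1/9)*(-2)**3 = (1/9)*(-8) = -8/9)
f(L(J(1, -4), 5))**4 = (-8/9)**4 = 4096/6561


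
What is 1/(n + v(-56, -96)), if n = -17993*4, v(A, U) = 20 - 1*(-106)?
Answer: -1/71846 ≈ -1.3919e-5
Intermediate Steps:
v(A, U) = 126 (v(A, U) = 20 + 106 = 126)
n = -71972
1/(n + v(-56, -96)) = 1/(-71972 + 126) = 1/(-71846) = -1/71846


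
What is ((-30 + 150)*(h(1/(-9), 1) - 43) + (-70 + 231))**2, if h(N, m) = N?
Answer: 226111369/9 ≈ 2.5123e+7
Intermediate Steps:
((-30 + 150)*(h(1/(-9), 1) - 43) + (-70 + 231))**2 = ((-30 + 150)*(1/(-9) - 43) + (-70 + 231))**2 = (120*(-1/9 - 43) + 161)**2 = (120*(-388/9) + 161)**2 = (-15520/3 + 161)**2 = (-15037/3)**2 = 226111369/9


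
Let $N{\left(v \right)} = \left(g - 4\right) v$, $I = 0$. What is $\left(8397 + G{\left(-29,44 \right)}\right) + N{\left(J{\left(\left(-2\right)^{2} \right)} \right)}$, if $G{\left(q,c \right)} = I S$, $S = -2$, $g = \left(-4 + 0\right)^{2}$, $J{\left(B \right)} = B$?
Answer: $8445$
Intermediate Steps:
$g = 16$ ($g = \left(-4\right)^{2} = 16$)
$N{\left(v \right)} = 12 v$ ($N{\left(v \right)} = \left(16 - 4\right) v = 12 v$)
$G{\left(q,c \right)} = 0$ ($G{\left(q,c \right)} = 0 \left(-2\right) = 0$)
$\left(8397 + G{\left(-29,44 \right)}\right) + N{\left(J{\left(\left(-2\right)^{2} \right)} \right)} = \left(8397 + 0\right) + 12 \left(-2\right)^{2} = 8397 + 12 \cdot 4 = 8397 + 48 = 8445$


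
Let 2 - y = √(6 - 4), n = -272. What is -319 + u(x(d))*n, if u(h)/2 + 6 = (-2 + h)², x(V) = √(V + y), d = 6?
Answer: 2945 - 544*(2 - √(8 - √2))² ≈ 2770.6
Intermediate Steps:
y = 2 - √2 (y = 2 - √(6 - 4) = 2 - √2 ≈ 0.58579)
x(V) = √(2 + V - √2) (x(V) = √(V + (2 - √2)) = √(2 + V - √2))
u(h) = -12 + 2*(-2 + h)²
-319 + u(x(d))*n = -319 + (-12 + 2*(-2 + √(2 + 6 - √2))²)*(-272) = -319 + (-12 + 2*(-2 + √(8 - √2))²)*(-272) = -319 + (3264 - 544*(-2 + √(8 - √2))²) = 2945 - 544*(-2 + √(8 - √2))²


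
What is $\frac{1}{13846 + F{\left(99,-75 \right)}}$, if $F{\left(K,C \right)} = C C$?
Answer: $\frac{1}{19471} \approx 5.1358 \cdot 10^{-5}$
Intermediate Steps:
$F{\left(K,C \right)} = C^{2}$
$\frac{1}{13846 + F{\left(99,-75 \right)}} = \frac{1}{13846 + \left(-75\right)^{2}} = \frac{1}{13846 + 5625} = \frac{1}{19471}$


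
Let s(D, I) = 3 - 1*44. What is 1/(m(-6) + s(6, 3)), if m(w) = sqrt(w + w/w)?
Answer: -41/1686 - I*sqrt(5)/1686 ≈ -0.024318 - 0.0013263*I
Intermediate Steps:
s(D, I) = -41 (s(D, I) = 3 - 44 = -41)
m(w) = sqrt(1 + w) (m(w) = sqrt(w + 1) = sqrt(1 + w))
1/(m(-6) + s(6, 3)) = 1/(sqrt(1 - 6) - 41) = 1/(sqrt(-5) - 41) = 1/(I*sqrt(5) - 41) = 1/(-41 + I*sqrt(5))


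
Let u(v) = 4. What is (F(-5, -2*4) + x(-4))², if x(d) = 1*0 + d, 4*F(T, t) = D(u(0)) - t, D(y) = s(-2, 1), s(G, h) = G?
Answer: 25/4 ≈ 6.2500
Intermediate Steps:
D(y) = -2
F(T, t) = -½ - t/4 (F(T, t) = (-2 - t)/4 = -½ - t/4)
x(d) = d (x(d) = 0 + d = d)
(F(-5, -2*4) + x(-4))² = ((-½ - (-1)*4/2) - 4)² = ((-½ - ¼*(-8)) - 4)² = ((-½ + 2) - 4)² = (3/2 - 4)² = (-5/2)² = 25/4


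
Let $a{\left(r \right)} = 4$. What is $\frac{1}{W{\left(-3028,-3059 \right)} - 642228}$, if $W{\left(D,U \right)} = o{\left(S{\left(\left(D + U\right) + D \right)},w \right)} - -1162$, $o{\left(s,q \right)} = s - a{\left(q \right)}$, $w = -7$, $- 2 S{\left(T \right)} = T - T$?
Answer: $- \frac{1}{641070} \approx -1.5599 \cdot 10^{-6}$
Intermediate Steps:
$S{\left(T \right)} = 0$ ($S{\left(T \right)} = - \frac{T - T}{2} = \left(- \frac{1}{2}\right) 0 = 0$)
$o{\left(s,q \right)} = -4 + s$ ($o{\left(s,q \right)} = s - 4 = -4 + s$)
$W{\left(D,U \right)} = 1158$ ($W{\left(D,U \right)} = \left(-4 + 0\right) - -1162 = -4 + 1162 = 1158$)
$\frac{1}{W{\left(-3028,-3059 \right)} - 642228} = \frac{1}{1158 - 642228} = \frac{1}{-641070} = - \frac{1}{641070}$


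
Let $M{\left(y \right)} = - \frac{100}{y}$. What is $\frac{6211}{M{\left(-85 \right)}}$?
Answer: $\frac{105587}{20} \approx 5279.4$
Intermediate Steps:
$\frac{6211}{M{\left(-85 \right)}} = \frac{6211}{\left(-100\right) \frac{1}{-85}} = \frac{6211}{\left(-100\right) \left(- \frac{1}{85}\right)} = \frac{6211}{\frac{20}{17}} = 6211 \cdot \frac{17}{20} = \frac{105587}{20}$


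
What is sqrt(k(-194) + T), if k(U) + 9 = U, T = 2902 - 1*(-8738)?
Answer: sqrt(11437) ≈ 106.94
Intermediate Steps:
T = 11640 (T = 2902 + 8738 = 11640)
k(U) = -9 + U
sqrt(k(-194) + T) = sqrt((-9 - 194) + 11640) = sqrt(-203 + 11640) = sqrt(11437)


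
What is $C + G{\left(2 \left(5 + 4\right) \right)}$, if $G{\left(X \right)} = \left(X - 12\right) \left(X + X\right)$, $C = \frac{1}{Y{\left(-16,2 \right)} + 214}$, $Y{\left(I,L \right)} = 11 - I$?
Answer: $\frac{52057}{241} \approx 216.0$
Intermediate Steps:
$C = \frac{1}{241}$ ($C = \frac{1}{\left(11 - -16\right) + 214} = \frac{1}{\left(11 + 16\right) + 214} = \frac{1}{27 + 214} = \frac{1}{241} \approx 0.0041494$)
$G{\left(X \right)} = 2 X \left(-12 + X\right)$ ($G{\left(X \right)} = \left(-12 + X\right) 2 X = 2 X \left(-12 + X\right)$)
$C + G{\left(2 \left(5 + 4\right) \right)} = \frac{1}{241} + 2 \cdot 2 \left(5 + 4\right) \left(-12 + 2 \left(5 + 4\right)\right) = \frac{1}{241} + 2 \cdot 2 \cdot 9 \left(-12 + 2 \cdot 9\right) = \frac{1}{241} + 2 \cdot 18 \left(-12 + 18\right) = \frac{1}{241} + 2 \cdot 18 \cdot 6 = \frac{1}{241} + 216 = \frac{52057}{241}$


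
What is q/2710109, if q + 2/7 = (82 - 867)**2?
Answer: 4313573/18970763 ≈ 0.22738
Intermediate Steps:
q = 4313573/7 (q = -2/7 + (82 - 867)**2 = -2/7 + (-785)**2 = -2/7 + 616225 = 4313573/7 ≈ 6.1623e+5)
q/2710109 = (4313573/7)/2710109 = (4313573/7)*(1/2710109) = 4313573/18970763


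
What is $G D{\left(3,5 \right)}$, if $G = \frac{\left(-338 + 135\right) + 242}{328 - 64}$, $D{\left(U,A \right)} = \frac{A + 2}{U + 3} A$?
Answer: $\frac{455}{528} \approx 0.86174$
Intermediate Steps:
$D{\left(U,A \right)} = \frac{A \left(2 + A\right)}{3 + U}$ ($D{\left(U,A \right)} = \frac{2 + A}{3 + U} A = \frac{A \left(2 + A\right)}{3 + U}$)
$G = \frac{13}{88}$ ($G = \frac{-203 + 242}{328 + \left(-217 + 153\right)} = \frac{39}{328 - 64} = \frac{39}{264} = 39 \cdot \frac{1}{264} = \frac{13}{88} \approx 0.14773$)
$G D{\left(3,5 \right)} = \frac{13 \frac{5 \left(2 + 5\right)}{3 + 3}}{88} = \frac{13 \cdot 5 \cdot \frac{1}{6} \cdot 7}{88} = \frac{13}{88} \cdot \frac{35}{6} = \frac{455}{528}$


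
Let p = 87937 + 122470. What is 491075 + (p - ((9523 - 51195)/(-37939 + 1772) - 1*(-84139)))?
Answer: 22327402609/36167 ≈ 6.1734e+5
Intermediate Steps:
p = 210407
491075 + (p - ((9523 - 51195)/(-37939 + 1772) - 1*(-84139))) = 491075 + (210407 - ((9523 - 51195)/(-37939 + 1772) - 1*(-84139))) = 491075 + (210407 - (-41672/(-36167) + 84139)) = 491075 + (210407 - (-41672*(-1/36167) + 84139)) = 491075 + (210407 - (41672/36167 + 84139)) = 491075 + (210407 - 1*3043096885/36167) = 491075 + (210407 - 3043096885/36167) = 491075 + 4566693084/36167 = 22327402609/36167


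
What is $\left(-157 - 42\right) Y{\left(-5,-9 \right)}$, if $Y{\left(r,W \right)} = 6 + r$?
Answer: $-199$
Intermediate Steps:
$\left(-157 - 42\right) Y{\left(-5,-9 \right)} = \left(-157 - 42\right) \left(6 - 5\right) = \left(-199\right) 1 = -199$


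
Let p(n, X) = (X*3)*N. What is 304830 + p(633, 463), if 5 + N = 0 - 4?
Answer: 292329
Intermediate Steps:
N = -9 (N = -5 + (0 - 4) = -5 - 4 = -9)
p(n, X) = -27*X (p(n, X) = (X*3)*(-9) = (3*X)*(-9) = -27*X)
304830 + p(633, 463) = 304830 - 27*463 = 304830 - 12501 = 292329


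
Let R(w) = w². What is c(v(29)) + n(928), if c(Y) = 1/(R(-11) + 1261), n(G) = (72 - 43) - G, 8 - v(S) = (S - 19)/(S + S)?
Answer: -1242417/1382 ≈ -899.00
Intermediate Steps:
v(S) = 8 - (-19 + S)/(2*S) (v(S) = 8 - (S - 19)/(S + S) = 8 - (-19 + S)/(2*S))
n(G) = 29 - G
c(Y) = 1/1382 (c(Y) = 1/((-11)² + 1261) = 1/(121 + 1261) = 1/1382)
c(v(29)) + n(928) = 1/1382 + (29 - 1*928) = 1/1382 + (29 - 928) = 1/1382 - 899 = -1242417/1382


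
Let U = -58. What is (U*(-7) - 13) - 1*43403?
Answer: -43010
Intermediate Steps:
(U*(-7) - 13) - 1*43403 = (-58*(-7) - 13) - 1*43403 = (406 - 13) - 43403 = 393 - 43403 = -43010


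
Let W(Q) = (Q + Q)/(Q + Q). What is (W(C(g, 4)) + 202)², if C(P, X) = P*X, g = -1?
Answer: 41209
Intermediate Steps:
W(Q) = 1 (W(Q) = (2*Q)/((2*Q)) = (2*Q)*(1/(2*Q)) = 1)
(W(C(g, 4)) + 202)² = (1 + 202)² = 203² = 41209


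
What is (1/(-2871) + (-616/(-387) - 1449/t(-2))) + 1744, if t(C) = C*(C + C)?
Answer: 171678283/109736 ≈ 1564.5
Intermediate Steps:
t(C) = 2*C² (t(C) = C*(2*C) = 2*C²)
(1/(-2871) + (-616/(-387) - 1449/t(-2))) + 1744 = (1/(-2871) + (-616/(-387) - 1449/(2*(-2)²))) + 1744 = (-1/2871 + (-616*(-1/387) - 1449/(2*4))) + 1744 = (-1/2871 + (616/387 - 1449/8)) + 1744 = (-1/2871 - 555835/3096) + 1744 = -19701301/109736 + 1744 = 171678283/109736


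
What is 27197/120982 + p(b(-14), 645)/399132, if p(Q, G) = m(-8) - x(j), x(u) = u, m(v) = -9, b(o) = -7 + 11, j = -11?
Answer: 1356929371/6035973453 ≈ 0.22481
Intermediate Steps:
b(o) = 4
p(Q, G) = 2 (p(Q, G) = -9 - 1*(-11) = -9 + 11 = 2)
27197/120982 + p(b(-14), 645)/399132 = 27197/120982 + 2/399132 = 27197*(1/120982) + 2*(1/399132) = 27197/120982 + 1/199566 = 1356929371/6035973453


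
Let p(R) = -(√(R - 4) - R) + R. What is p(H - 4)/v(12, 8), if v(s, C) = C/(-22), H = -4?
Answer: 44 + 11*I*√3/2 ≈ 44.0 + 9.5263*I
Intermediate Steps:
v(s, C) = -C/22 (v(s, C) = C*(-1/22) = -C/22)
p(R) = -√(-4 + R) + 2*R (p(R) = -(√(-4 + R) - R) + R = (R - √(-4 + R)) + R = -√(-4 + R) + 2*R)
p(H - 4)/v(12, 8) = (-√(-4 + (-4 - 4)) + 2*(-4 - 4))/((-1/22*8)) = (-√(-4 - 8) + 2*(-8))/(-4/11) = (-√(-12) - 16)*(-11/4) = (-2*I*√3 - 16)*(-11/4) = (-16 - 2*I*√3)*(-11/4) = 44 + 11*I*√3/2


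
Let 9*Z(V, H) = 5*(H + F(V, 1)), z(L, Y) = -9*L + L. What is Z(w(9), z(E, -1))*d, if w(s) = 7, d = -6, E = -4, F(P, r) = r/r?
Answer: -110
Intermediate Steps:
F(P, r) = 1
z(L, Y) = -8*L
Z(V, H) = 5/9 + 5*H/9 (Z(V, H) = (5*(H + 1))/9 = (5*(1 + H))/9 = (5 + 5*H)/9 = 5/9 + 5*H/9)
Z(w(9), z(E, -1))*d = (5/9 + 5*(-8*(-4))/9)*(-6) = (5/9 + (5/9)*32)*(-6) = (5/9 + 160/9)*(-6) = (55/3)*(-6) = -110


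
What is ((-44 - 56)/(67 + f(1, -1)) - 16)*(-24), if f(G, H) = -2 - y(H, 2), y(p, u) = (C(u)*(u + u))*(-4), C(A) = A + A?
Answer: 17312/43 ≈ 402.60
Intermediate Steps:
C(A) = 2*A
y(p, u) = -16*u² (y(p, u) = ((2*u)*(u + u))*(-4) = ((2*u)*(2*u))*(-4) = (4*u²)*(-4) = -16*u²)
f(G, H) = 62 (f(G, H) = -2 - (-16)*2² = -2 - (-16)*4 = -2 - 1*(-64) = -2 + 64 = 62)
((-44 - 56)/(67 + f(1, -1)) - 16)*(-24) = ((-44 - 56)/(67 + 62) - 16)*(-24) = (-100/129 - 16)*(-24) = -2164/129*(-24) = 17312/43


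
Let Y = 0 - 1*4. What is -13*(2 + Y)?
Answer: 26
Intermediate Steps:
Y = -4 (Y = 0 - 4 = -4)
-13*(2 + Y) = -13*(2 - 4) = -13*(-2) = 26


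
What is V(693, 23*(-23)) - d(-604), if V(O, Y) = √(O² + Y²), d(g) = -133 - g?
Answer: -471 + √760090 ≈ 400.83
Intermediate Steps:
V(693, 23*(-23)) - d(-604) = √(693² + (23*(-23))²) - (-133 - 1*(-604)) = √(480249 + (-529)²) - (-133 + 604) = √(480249 + 279841) - 1*471 = √760090 - 471 = -471 + √760090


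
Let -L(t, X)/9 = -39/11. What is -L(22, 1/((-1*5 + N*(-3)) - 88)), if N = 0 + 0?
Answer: -351/11 ≈ -31.909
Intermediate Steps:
N = 0
L(t, X) = 351/11 (L(t, X) = -(-351)/11 = -9*(-39/11) = 351/11)
-L(22, 1/((-1*5 + N*(-3)) - 88)) = -1*351/11 = -351/11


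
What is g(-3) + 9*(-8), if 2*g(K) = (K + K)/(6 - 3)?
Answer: -73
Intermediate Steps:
g(K) = K/3 (g(K) = ((K + K)/(6 - 3))/2 = ((2*K)/3)/2 = ((2*K)*(⅓))/2 = (2*K/3)/2 = K/3)
g(-3) + 9*(-8) = (⅓)*(-3) + 9*(-8) = -1 - 72 = -73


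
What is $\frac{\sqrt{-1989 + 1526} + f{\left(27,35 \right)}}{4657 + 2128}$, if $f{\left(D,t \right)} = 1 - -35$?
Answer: $\frac{36}{6785} + \frac{i \sqrt{463}}{6785} \approx 0.0053058 + 0.0031713 i$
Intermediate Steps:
$f{\left(D,t \right)} = 36$ ($f{\left(D,t \right)} = 1 + 35 = 36$)
$\frac{\sqrt{-1989 + 1526} + f{\left(27,35 \right)}}{4657 + 2128} = \frac{\sqrt{-1989 + 1526} + 36}{4657 + 2128} = \frac{\sqrt{-463} + 36}{6785} = \left(i \sqrt{463} + 36\right) \frac{1}{6785} = \left(36 + i \sqrt{463}\right) \frac{1}{6785} = \frac{36}{6785} + \frac{i \sqrt{463}}{6785}$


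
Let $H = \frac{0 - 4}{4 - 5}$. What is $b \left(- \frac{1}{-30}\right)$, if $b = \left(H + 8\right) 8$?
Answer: $\frac{16}{5} \approx 3.2$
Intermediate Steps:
$H = 4$ ($H = - \frac{4}{-1} = \left(-4\right) \left(-1\right) = 4$)
$b = 96$ ($b = \left(4 + 8\right) 8 = 12 \cdot 8 = 96$)
$b \left(- \frac{1}{-30}\right) = 96 \left(- \frac{1}{-30}\right) = 96 \left(\left(-1\right) \left(- \frac{1}{30}\right)\right) = 96 \cdot \frac{1}{30} = \frac{16}{5}$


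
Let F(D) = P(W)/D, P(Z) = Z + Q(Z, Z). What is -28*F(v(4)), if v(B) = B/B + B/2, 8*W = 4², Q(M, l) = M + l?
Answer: -56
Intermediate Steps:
W = 2 (W = (⅛)*4² = (⅛)*16 = 2)
P(Z) = 3*Z (P(Z) = Z + (Z + Z) = Z + 2*Z = 3*Z)
v(B) = 1 + B/2 (v(B) = 1 + B*(½) = 1 + B/2)
F(D) = 6/D (F(D) = (3*2)/D = 6/D)
-28*F(v(4)) = -168/(1 + (½)*4) = -168/(1 + 2) = -168/3 = -28*2 = -56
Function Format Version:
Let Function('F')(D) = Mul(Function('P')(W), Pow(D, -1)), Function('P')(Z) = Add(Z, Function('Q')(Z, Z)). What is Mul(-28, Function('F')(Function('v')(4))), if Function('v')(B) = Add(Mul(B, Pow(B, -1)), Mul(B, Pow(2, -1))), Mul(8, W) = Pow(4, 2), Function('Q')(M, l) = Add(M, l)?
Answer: -56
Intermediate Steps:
W = 2 (W = Mul(Rational(1, 8), Pow(4, 2)) = Mul(Rational(1, 8), 16) = 2)
Function('P')(Z) = Mul(3, Z) (Function('P')(Z) = Add(Z, Add(Z, Z)) = Add(Z, Mul(2, Z)) = Mul(3, Z))
Function('v')(B) = Add(1, Mul(Rational(1, 2), B)) (Function('v')(B) = Add(1, Mul(B, Rational(1, 2))) = Add(1, Mul(Rational(1, 2), B)))
Function('F')(D) = Mul(6, Pow(D, -1)) (Function('F')(D) = Mul(Mul(3, 2), Pow(D, -1)) = Mul(6, Pow(D, -1)))
Mul(-28, Function('F')(Function('v')(4))) = Mul(-28, Mul(6, Pow(Add(1, Mul(Rational(1, 2), 4)), -1))) = Mul(-28, Mul(6, Pow(Add(1, 2), -1))) = Mul(-28, Mul(6, Pow(3, -1))) = Mul(-28, Mul(6, Rational(1, 3))) = Mul(-28, 2) = -56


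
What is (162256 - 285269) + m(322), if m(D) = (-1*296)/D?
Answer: -19805241/161 ≈ -1.2301e+5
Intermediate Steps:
m(D) = -296/D
(162256 - 285269) + m(322) = (162256 - 285269) - 296/322 = -123013 - 296*1/322 = -123013 - 148/161 = -19805241/161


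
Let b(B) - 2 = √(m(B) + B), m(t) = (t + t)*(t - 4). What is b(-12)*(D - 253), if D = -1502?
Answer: -3510 - 3510*√93 ≈ -37359.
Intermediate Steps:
m(t) = 2*t*(-4 + t) (m(t) = (2*t)*(-4 + t) = 2*t*(-4 + t))
b(B) = 2 + √(B + 2*B*(-4 + B)) (b(B) = 2 + √(2*B*(-4 + B) + B) = 2 + √(B + 2*B*(-4 + B)))
b(-12)*(D - 253) = (2 + √(-12*(-7 + 2*(-12))))*(-1502 - 253) = (2 + √(-12*(-7 - 24)))*(-1755) = (2 + √(-12*(-31)))*(-1755) = (2 + √372)*(-1755) = (2 + 2*√93)*(-1755) = -3510 - 3510*√93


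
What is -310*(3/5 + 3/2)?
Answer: -651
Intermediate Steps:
-310*(3/5 + 3/2) = -310*(3*(⅕) + 3*(½)) = -310*(⅗ + 3/2) = -310*21/10 = -651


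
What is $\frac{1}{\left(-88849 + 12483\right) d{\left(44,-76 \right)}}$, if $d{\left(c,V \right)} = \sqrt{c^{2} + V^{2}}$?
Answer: $- \frac{\sqrt{482}}{147233648} \approx -1.4911 \cdot 10^{-7}$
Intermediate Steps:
$d{\left(c,V \right)} = \sqrt{V^{2} + c^{2}}$
$\frac{1}{\left(-88849 + 12483\right) d{\left(44,-76 \right)}} = \frac{1}{\left(-88849 + 12483\right) \sqrt{\left(-76\right)^{2} + 44^{2}}} = \frac{1}{\left(-76366\right) \sqrt{5776 + 1936}} = - \frac{1}{76366 \sqrt{7712}} = - \frac{1}{76366 \cdot 4 \sqrt{482}} = - \frac{\frac{1}{1928} \sqrt{482}}{76366} = - \frac{\sqrt{482}}{147233648}$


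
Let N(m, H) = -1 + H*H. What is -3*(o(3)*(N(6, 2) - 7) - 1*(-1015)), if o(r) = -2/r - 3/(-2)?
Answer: -3035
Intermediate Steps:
o(r) = 3/2 - 2/r (o(r) = -2/r - 3*(-1/2) = -2/r + 3/2 = 3/2 - 2/r)
N(m, H) = -1 + H**2
-3*(o(3)*(N(6, 2) - 7) - 1*(-1015)) = -3*((3/2 - 2/3)*((-1 + 2**2) - 7) - 1*(-1015)) = -3*((3/2 - 2*1/3)*((-1 + 4) - 7) + 1015) = -3*((3/2 - 2/3)*(3 - 7) + 1015) = -3*((5/6)*(-4) + 1015) = -3*(-10/3 + 1015) = -3*3035/3 = -3035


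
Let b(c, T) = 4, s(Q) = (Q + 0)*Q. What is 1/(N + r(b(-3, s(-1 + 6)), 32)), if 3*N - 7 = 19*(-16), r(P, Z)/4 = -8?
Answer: -1/131 ≈ -0.0076336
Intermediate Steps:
s(Q) = Q**2 (s(Q) = Q*Q = Q**2)
r(P, Z) = -32 (r(P, Z) = 4*(-8) = -32)
N = -99 (N = 7/3 + (19*(-16))/3 = 7/3 + (1/3)*(-304) = 7/3 - 304/3 = -99)
1/(N + r(b(-3, s(-1 + 6)), 32)) = 1/(-99 - 32) = 1/(-131) = -1/131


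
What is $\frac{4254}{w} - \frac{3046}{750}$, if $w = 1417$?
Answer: $- \frac{562841}{531375} \approx -1.0592$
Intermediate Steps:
$\frac{4254}{w} - \frac{3046}{750} = \frac{4254}{1417} - \frac{3046}{750} = 4254 \cdot \frac{1}{1417} - \frac{1523}{375} = \frac{4254}{1417} - \frac{1523}{375} = - \frac{562841}{531375}$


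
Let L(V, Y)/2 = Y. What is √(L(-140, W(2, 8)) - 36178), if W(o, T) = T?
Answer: 21*I*√82 ≈ 190.16*I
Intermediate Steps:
L(V, Y) = 2*Y
√(L(-140, W(2, 8)) - 36178) = √(2*8 - 36178) = √(16 - 36178) = √(-36162) = 21*I*√82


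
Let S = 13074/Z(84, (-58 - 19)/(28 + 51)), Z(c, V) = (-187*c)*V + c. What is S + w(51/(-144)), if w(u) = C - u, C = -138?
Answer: -36970091/270256 ≈ -136.80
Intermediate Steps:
Z(c, V) = c - 187*V*c (Z(c, V) = -187*V*c + c = c - 187*V*c)
w(u) = -138 - u
S = 172141/202692 (S = 13074/((84*(1 - 187*(-58 - 19)/(28 + 51)))) = 13074/((84*(1 - (-14399)/79))) = 13074/((84*(1 - 187*(-77/79)))) = 13074/((84*(1 + 14399/79))) = 13074/((84*(14478/79))) = 13074/(1216152/79) = 13074*(79/1216152) = 172141/202692 ≈ 0.84927)
S + w(51/(-144)) = 172141/202692 + (-138 - 51/(-144)) = 172141/202692 + (-138 - 51*(-1)/144) = 172141/202692 + (-138 - 1*(-17/48)) = 172141/202692 + (-138 + 17/48) = 172141/202692 - 6607/48 = -36970091/270256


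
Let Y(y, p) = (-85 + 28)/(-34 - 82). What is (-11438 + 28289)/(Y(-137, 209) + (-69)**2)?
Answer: 651572/184111 ≈ 3.5390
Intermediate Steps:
Y(y, p) = 57/116 (Y(y, p) = -57/(-116) = -57*(-1/116) = 57/116)
(-11438 + 28289)/(Y(-137, 209) + (-69)**2) = (-11438 + 28289)/(57/116 + (-69)**2) = 16851/(57/116 + 4761) = 16851/(552333/116) = 16851*(116/552333) = 651572/184111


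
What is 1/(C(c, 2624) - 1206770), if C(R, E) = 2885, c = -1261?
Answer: -1/1203885 ≈ -8.3064e-7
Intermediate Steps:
1/(C(c, 2624) - 1206770) = 1/(2885 - 1206770) = 1/(-1203885) = -1/1203885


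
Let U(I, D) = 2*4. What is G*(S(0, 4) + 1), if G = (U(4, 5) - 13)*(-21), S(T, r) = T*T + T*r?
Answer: 105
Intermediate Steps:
U(I, D) = 8
S(T, r) = T² + T*r
G = 105 (G = (8 - 13)*(-21) = -5*(-21) = 105)
G*(S(0, 4) + 1) = 105*(0*(0 + 4) + 1) = 105*(0*4 + 1) = 105*(0 + 1) = 105*1 = 105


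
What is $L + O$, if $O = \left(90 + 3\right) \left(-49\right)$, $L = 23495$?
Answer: $18938$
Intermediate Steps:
$O = -4557$ ($O = 93 \left(-49\right) = -4557$)
$L + O = 23495 - 4557 = 18938$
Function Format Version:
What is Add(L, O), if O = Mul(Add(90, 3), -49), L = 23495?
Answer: 18938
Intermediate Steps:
O = -4557 (O = Mul(93, -49) = -4557)
Add(L, O) = Add(23495, -4557) = 18938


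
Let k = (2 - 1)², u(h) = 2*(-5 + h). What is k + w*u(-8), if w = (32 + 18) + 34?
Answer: -2183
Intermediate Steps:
u(h) = -10 + 2*h
k = 1 (k = 1² = 1)
w = 84 (w = 50 + 34 = 84)
k + w*u(-8) = 1 + 84*(-10 + 2*(-8)) = 1 + 84*(-10 - 16) = 1 + 84*(-26) = 1 - 2184 = -2183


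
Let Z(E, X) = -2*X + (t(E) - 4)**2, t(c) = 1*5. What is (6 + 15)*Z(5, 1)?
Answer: -21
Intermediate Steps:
t(c) = 5
Z(E, X) = 1 - 2*X (Z(E, X) = -2*X + (5 - 4)**2 = -2*X + 1**2 = -2*X + 1 = 1 - 2*X)
(6 + 15)*Z(5, 1) = (6 + 15)*(1 - 2*1) = 21*(1 - 2) = 21*(-1) = -21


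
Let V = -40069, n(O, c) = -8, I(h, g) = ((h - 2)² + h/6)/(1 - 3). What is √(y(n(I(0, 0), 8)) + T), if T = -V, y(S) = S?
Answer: √40061 ≈ 200.15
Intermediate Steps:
I(h, g) = -(-2 + h)²/2 - h/12 (I(h, g) = ((-2 + h)² + h*(⅙))/(-2) = ((-2 + h)² + h/6)*(-½) = -(-2 + h)²/2 - h/12)
T = 40069 (T = -1*(-40069) = 40069)
√(y(n(I(0, 0), 8)) + T) = √(-8 + 40069) = √40061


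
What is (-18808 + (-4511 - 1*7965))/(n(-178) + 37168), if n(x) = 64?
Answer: -7821/9308 ≈ -0.84025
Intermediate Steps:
(-18808 + (-4511 - 1*7965))/(n(-178) + 37168) = (-18808 + (-4511 - 1*7965))/(64 + 37168) = (-18808 + (-4511 - 7965))/37232 = (-18808 - 12476)*(1/37232) = -31284*1/37232 = -7821/9308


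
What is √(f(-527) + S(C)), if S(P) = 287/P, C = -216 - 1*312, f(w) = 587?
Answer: √10218417/132 ≈ 24.217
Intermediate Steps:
C = -528 (C = -216 - 312 = -528)
√(f(-527) + S(C)) = √(587 + 287/(-528)) = √(587 + 287*(-1/528)) = √(587 - 287/528) = √(309649/528) = √10218417/132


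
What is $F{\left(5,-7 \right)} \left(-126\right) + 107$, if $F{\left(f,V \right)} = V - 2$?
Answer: $1241$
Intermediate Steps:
$F{\left(f,V \right)} = -2 + V$
$F{\left(5,-7 \right)} \left(-126\right) + 107 = \left(-2 - 7\right) \left(-126\right) + 107 = \left(-9\right) \left(-126\right) + 107 = 1134 + 107 = 1241$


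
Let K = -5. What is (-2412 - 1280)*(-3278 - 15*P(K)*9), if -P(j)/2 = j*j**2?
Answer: 136707376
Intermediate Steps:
P(j) = -2*j**3 (P(j) = -2*j*j**2 = -2*j**3)
(-2412 - 1280)*(-3278 - 15*P(K)*9) = (-2412 - 1280)*(-3278 - (-30)*(-5)**3*9) = -3692*(-3278 - (-30)*(-125)*9) = -3692*(-3278 - 15*250*9) = -3692*(-3278 - 3750*9) = -3692*(-3278 - 33750) = -3692*(-37028) = 136707376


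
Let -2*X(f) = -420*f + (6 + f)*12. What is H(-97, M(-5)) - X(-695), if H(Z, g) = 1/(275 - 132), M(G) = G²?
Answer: 20279689/143 ≈ 1.4182e+5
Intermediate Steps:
X(f) = -36 + 204*f (X(f) = -(-420*f + (6 + f)*12)/2 = -(-420*f + (72 + 12*f))/2 = -(72 - 408*f)/2 = -36 + 204*f)
H(Z, g) = 1/143
H(-97, M(-5)) - X(-695) = 1/143 - (-36 + 204*(-695)) = 1/143 - (-36 - 141780) = 1/143 - 1*(-141816) = 1/143 + 141816 = 20279689/143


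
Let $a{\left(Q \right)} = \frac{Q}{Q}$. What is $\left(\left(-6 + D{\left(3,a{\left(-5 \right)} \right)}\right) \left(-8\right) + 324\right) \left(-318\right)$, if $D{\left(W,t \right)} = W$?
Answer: $-110664$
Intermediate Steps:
$a{\left(Q \right)} = 1$
$\left(\left(-6 + D{\left(3,a{\left(-5 \right)} \right)}\right) \left(-8\right) + 324\right) \left(-318\right) = \left(\left(-6 + 3\right) \left(-8\right) + 324\right) \left(-318\right) = \left(\left(-3\right) \left(-8\right) + 324\right) \left(-318\right) = \left(24 + 324\right) \left(-318\right) = 348 \left(-318\right) = -110664$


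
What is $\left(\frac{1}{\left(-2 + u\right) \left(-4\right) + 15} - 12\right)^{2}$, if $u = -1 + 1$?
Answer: $\frac{75625}{529} \approx 142.96$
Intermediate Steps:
$u = 0$
$\left(\frac{1}{\left(-2 + u\right) \left(-4\right) + 15} - 12\right)^{2} = \left(\frac{1}{\left(-2 + 0\right) \left(-4\right) + 15} - 12\right)^{2} = \left(\frac{1}{\left(-2\right) \left(-4\right) + 15} - 12\right)^{2} = \left(\frac{1}{8 + 15} - 12\right)^{2} = \left(\frac{1}{23} - 12\right)^{2} = \left(- \frac{275}{23}\right)^{2} = \frac{75625}{529}$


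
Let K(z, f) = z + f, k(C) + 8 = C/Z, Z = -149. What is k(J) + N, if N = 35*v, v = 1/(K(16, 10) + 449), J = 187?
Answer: -129962/14155 ≈ -9.1814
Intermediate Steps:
k(C) = -8 - C/149 (k(C) = -8 + C/(-149) = -8 + C*(-1/149) = -8 - C/149)
K(z, f) = f + z
v = 1/475 (v = 1/((10 + 16) + 449) = 1/(26 + 449) = 1/475 ≈ 0.0021053)
N = 7/95 (N = 35*(1/475) = 7/95 ≈ 0.073684)
k(J) + N = (-8 - 1/149*187) + 7/95 = (-8 - 187/149) + 7/95 = -1379/149 + 7/95 = -129962/14155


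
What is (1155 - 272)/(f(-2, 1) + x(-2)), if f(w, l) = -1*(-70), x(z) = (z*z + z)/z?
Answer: 883/69 ≈ 12.797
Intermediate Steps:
x(z) = (z + z**2)/z (x(z) = (z**2 + z)/z = (z + z**2)/z)
f(w, l) = 70
(1155 - 272)/(f(-2, 1) + x(-2)) = (1155 - 272)/(70 + (1 - 2)) = 883/(70 - 1) = 883/69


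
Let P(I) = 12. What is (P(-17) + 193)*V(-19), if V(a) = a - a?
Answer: 0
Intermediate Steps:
V(a) = 0
(P(-17) + 193)*V(-19) = (12 + 193)*0 = 205*0 = 0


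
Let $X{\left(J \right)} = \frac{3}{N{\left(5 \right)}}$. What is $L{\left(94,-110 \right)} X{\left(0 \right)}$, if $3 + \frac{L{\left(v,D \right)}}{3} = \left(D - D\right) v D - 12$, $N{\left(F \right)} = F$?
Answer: $-27$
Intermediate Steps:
$L{\left(v,D \right)} = -45$ ($L{\left(v,D \right)} = -9 + 3 \left(\left(D - D\right) v D - 12\right) = -9 + 3 \left(0 v D - 12\right) = -9 + 3 \left(0 D - 12\right) = -9 + 3 \left(0 - 12\right) = -9 + 3 \left(-12\right) = -9 - 36 = -45$)
$X{\left(J \right)} = \frac{3}{5}$
$L{\left(94,-110 \right)} X{\left(0 \right)} = \left(-45\right) \frac{3}{5} = -27$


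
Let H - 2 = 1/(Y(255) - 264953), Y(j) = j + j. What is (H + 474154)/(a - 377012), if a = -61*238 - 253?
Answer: -125387235107/103604271869 ≈ -1.2103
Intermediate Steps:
Y(j) = 2*j
a = -14771 (a = -14518 - 253 = -14771)
H = 528885/264443 (H = 2 + 1/(2*255 - 264953) = 2 + 1/(510 - 264953) = 2 + 1/(-264443) = 2 - 1/264443 = 528885/264443 ≈ 2.0000)
(H + 474154)/(a - 377012) = (528885/264443 + 474154)/(-14771 - 377012) = (125387235107/264443)/(-391783) = (125387235107/264443)*(-1/391783) = -125387235107/103604271869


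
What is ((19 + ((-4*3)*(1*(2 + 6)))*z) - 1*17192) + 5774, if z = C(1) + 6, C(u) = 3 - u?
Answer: -12167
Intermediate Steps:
z = 8 (z = (3 - 1*1) + 6 = (3 - 1) + 6 = 2 + 6 = 8)
((19 + ((-4*3)*(1*(2 + 6)))*z) - 1*17192) + 5774 = ((19 + ((-4*3)*(1*(2 + 6)))*8) - 1*17192) + 5774 = ((19 - 12*8*8) - 17192) + 5774 = ((19 - 96*8) - 17192) + 5774 = ((19 - 768) - 17192) + 5774 = (-749 - 17192) + 5774 = -17941 + 5774 = -12167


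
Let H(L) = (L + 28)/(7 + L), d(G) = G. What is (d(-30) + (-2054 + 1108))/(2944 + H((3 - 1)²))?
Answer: -671/2026 ≈ -0.33119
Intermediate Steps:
H(L) = (28 + L)/(7 + L)
(d(-30) + (-2054 + 1108))/(2944 + H((3 - 1)²)) = (-30 + (-2054 + 1108))/(2944 + (28 + (3 - 1)²)/(7 + (3 - 1)²)) = (-30 - 946)/(2944 + (28 + 2²)/(7 + 2²)) = -976/(2944 + (28 + 4)/(7 + 4)) = -976/(2944 + 32/11) = -976/32416/11 = -976*11/32416 = -671/2026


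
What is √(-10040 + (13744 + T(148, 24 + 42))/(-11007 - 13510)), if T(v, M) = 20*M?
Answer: 4*I*√377202846603/24517 ≈ 100.2*I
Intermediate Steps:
√(-10040 + (13744 + T(148, 24 + 42))/(-11007 - 13510)) = √(-10040 + (13744 + 20*(24 + 42))/(-11007 - 13510)) = √(-10040 + (13744 + 20*66)/(-24517)) = √(-10040 + (13744 + 1320)*(-1/24517)) = √(-10040 + 15064*(-1/24517)) = √(-10040 - 15064/24517) = √(-246165744/24517) = 4*I*√377202846603/24517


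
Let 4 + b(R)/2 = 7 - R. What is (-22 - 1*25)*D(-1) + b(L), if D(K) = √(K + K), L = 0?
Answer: 6 - 47*I*√2 ≈ 6.0 - 66.468*I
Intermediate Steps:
b(R) = 6 - 2*R (b(R) = -8 + 2*(7 - R) = -8 + (14 - 2*R) = 6 - 2*R)
D(K) = √2*√K (D(K) = √(2*K) = √2*√K)
(-22 - 1*25)*D(-1) + b(L) = (-22 - 1*25)*(√2*√(-1)) + (6 - 2*0) = (-22 - 25)*(√2*I) + (6 + 0) = -47*I*√2 + 6 = 6 - 47*I*√2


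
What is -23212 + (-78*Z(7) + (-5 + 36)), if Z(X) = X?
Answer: -23727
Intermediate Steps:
-23212 + (-78*Z(7) + (-5 + 36)) = -23212 + (-78*7 + (-5 + 36)) = -23212 + (-546 + 31) = -23212 - 515 = -23727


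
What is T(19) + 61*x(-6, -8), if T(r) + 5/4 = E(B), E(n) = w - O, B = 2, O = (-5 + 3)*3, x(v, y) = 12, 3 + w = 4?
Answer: 2951/4 ≈ 737.75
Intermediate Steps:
w = 1 (w = -3 + 4 = 1)
O = -6 (O = -2*3 = -6)
E(n) = 7 (E(n) = 1 - 1*(-6) = 1 + 6 = 7)
T(r) = 23/4 (T(r) = -5/4 + 7 = 23/4)
T(19) + 61*x(-6, -8) = 23/4 + 61*12 = 23/4 + 732 = 2951/4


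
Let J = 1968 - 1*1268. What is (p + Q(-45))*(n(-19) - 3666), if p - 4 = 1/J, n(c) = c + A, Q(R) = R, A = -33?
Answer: 53351441/350 ≈ 1.5243e+5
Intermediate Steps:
n(c) = -33 + c (n(c) = c - 33 = -33 + c)
J = 700 (J = 1968 - 1268 = 700)
p = 2801/700 (p = 4 + 1/700 = 2801/700 ≈ 4.0014)
(p + Q(-45))*(n(-19) - 3666) = (2801/700 - 45)*((-33 - 19) - 3666) = -28699*(-52 - 3666)/700 = -28699/700*(-3718) = 53351441/350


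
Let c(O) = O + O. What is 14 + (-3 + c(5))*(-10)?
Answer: -56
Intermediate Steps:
c(O) = 2*O
14 + (-3 + c(5))*(-10) = 14 + (-3 + 2*5)*(-10) = 14 + (-3 + 10)*(-10) = 14 + 7*(-10) = 14 - 70 = -56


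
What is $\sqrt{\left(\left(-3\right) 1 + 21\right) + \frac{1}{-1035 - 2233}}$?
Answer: $\frac{\sqrt{48058391}}{1634} \approx 4.2426$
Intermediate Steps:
$\sqrt{\left(\left(-3\right) 1 + 21\right) + \frac{1}{-1035 - 2233}} = \sqrt{\left(-3 + 21\right) + \frac{1}{-3268}} = \sqrt{18 - \frac{1}{3268}} = \sqrt{\frac{58823}{3268}} = \frac{\sqrt{48058391}}{1634}$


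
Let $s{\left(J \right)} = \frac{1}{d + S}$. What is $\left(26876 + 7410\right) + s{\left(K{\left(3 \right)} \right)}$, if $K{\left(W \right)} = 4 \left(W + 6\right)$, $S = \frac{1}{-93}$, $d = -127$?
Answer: $\frac{404986139}{11812} \approx 34286.0$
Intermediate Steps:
$S = - \frac{1}{93} \approx -0.010753$
$K{\left(W \right)} = 24 + 4 W$ ($K{\left(W \right)} = 4 \left(6 + W\right) = 24 + 4 W$)
$s{\left(J \right)} = - \frac{93}{11812}$ ($s{\left(J \right)} = \frac{1}{-127 - \frac{1}{93}} = \frac{1}{- \frac{11812}{93}} = - \frac{93}{11812}$)
$\left(26876 + 7410\right) + s{\left(K{\left(3 \right)} \right)} = \left(26876 + 7410\right) - \frac{93}{11812} = 34286 - \frac{93}{11812} = \frac{404986139}{11812}$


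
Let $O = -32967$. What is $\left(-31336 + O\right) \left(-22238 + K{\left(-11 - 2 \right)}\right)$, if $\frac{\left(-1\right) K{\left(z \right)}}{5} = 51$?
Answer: $1446367379$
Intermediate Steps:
$K{\left(z \right)} = -255$ ($K{\left(z \right)} = \left(-5\right) 51 = -255$)
$\left(-31336 + O\right) \left(-22238 + K{\left(-11 - 2 \right)}\right) = \left(-31336 - 32967\right) \left(-22238 - 255\right) = \left(-64303\right) \left(-22493\right) = 1446367379$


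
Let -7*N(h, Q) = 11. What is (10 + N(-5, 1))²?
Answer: 3481/49 ≈ 71.041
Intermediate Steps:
N(h, Q) = -11/7 (N(h, Q) = -⅐*11 = -11/7)
(10 + N(-5, 1))² = (10 - 11/7)² = (59/7)² = 3481/49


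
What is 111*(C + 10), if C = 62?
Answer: 7992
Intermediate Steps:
111*(C + 10) = 111*(62 + 10) = 111*72 = 7992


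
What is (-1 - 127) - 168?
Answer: -296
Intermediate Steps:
(-1 - 127) - 168 = -128 - 168 = -296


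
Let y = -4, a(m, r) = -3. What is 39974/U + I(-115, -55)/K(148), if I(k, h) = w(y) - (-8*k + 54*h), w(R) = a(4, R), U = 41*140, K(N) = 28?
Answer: 459609/5740 ≈ 80.071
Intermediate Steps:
U = 5740
w(R) = -3
I(k, h) = -3 - 54*h + 8*k (I(k, h) = -3 - (-8*k + 54*h) = -3 + (-54*h + 8*k) = -3 - 54*h + 8*k)
39974/U + I(-115, -55)/K(148) = 39974/5740 + (-3 - 54*(-55) + 8*(-115))/28 = 39974*(1/5740) + (-3 + 2970 - 920)*(1/28) = 19987/2870 + 2047*(1/28) = 19987/2870 + 2047/28 = 459609/5740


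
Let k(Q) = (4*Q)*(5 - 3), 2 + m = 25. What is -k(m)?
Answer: -184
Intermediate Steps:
m = 23 (m = -2 + 25 = 23)
k(Q) = 8*Q (k(Q) = (4*Q)*2 = 8*Q)
-k(m) = -8*23 = -1*184 = -184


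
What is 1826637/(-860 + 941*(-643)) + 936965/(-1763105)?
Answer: -757656294316/213661174183 ≈ -3.5461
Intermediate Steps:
1826637/(-860 + 941*(-643)) + 936965/(-1763105) = 1826637/(-860 - 605063) + 936965*(-1/1763105) = 1826637/(-605923) - 187393/352621 = 1826637*(-1/605923) - 187393/352621 = -1826637/605923 - 187393/352621 = -757656294316/213661174183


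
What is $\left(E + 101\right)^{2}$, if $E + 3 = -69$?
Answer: $841$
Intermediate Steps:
$E = -72$ ($E = -3 - 69 = -72$)
$\left(E + 101\right)^{2} = \left(-72 + 101\right)^{2} = 29^{2} = 841$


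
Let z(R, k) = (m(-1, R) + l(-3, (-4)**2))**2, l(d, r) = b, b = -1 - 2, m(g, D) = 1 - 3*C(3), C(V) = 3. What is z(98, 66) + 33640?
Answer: 33761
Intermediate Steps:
m(g, D) = -8 (m(g, D) = 1 - 3*3 = 1 - 9 = -8)
b = -3
l(d, r) = -3
z(R, k) = 121 (z(R, k) = (-8 - 3)**2 = (-11)**2 = 121)
z(98, 66) + 33640 = 121 + 33640 = 33761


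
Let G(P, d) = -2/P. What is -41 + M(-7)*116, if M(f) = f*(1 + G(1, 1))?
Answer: 771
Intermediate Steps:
M(f) = -f (M(f) = f*(1 - 2/1) = f*(1 - 2*1) = f*(1 - 2) = f*(-1) = -f)
-41 + M(-7)*116 = -41 - 1*(-7)*116 = -41 + 7*116 = -41 + 812 = 771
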